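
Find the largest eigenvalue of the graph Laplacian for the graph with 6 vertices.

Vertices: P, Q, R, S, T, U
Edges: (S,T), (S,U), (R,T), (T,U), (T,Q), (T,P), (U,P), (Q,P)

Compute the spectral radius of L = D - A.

Degrees: deg(P) = 3, deg(Q) = 2, deg(R) = 1, deg(S) = 2, deg(T) = 5, deg(U) = 3.
L = D − A with rows/columns ordered (P, Q, R, S, T, U):
  [ 3, -1,  0,  0, -1, -1]
  [-1,  2,  0,  0, -1,  0]
  [ 0,  0,  1,  0, -1,  0]
  [ 0,  0,  0,  2, -1, -1]
  [-1, -1, -1, -1,  5, -1]
  [-1,  0,  0, -1, -1,  3]
Characteristic polynomial: det(λI − L) = λ(λ − 1)(λ² − 6λ + 7)(λ − 3)(λ − 6).
Roots: λ = 0; (λ − 1) = 0 ⇒ λ = 1; (λ² − 6λ + 7) = 0 ⇒ λ = 3 ± √2 ≈ 1.5858, 4.4142; (λ − 3) = 0 ⇒ λ = 3; (λ − 6) = 0 ⇒ λ = 6.
(Check: the roots sum (with multiplicity) to 16, matching trace L = Σdeg = 2·8 = 16.)
Laplacian eigenvalues: [0.0, 1.0, 1.5858, 3.0, 4.4142, 6.0]. Largest eigenvalue (spectral radius) = 6.0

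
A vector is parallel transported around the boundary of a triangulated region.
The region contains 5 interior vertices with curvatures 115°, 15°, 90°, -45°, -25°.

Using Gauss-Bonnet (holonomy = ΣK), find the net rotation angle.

Holonomy = total enclosed curvature = 115° + 15° + 90° + (-45°) + (-25°) = 150°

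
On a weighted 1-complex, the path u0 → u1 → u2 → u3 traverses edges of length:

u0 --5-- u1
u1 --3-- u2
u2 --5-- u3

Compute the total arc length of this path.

Arc length = 5 + 3 + 5 = 13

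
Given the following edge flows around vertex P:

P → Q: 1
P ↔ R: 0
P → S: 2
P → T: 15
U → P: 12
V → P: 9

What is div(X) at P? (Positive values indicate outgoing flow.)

Divergence = sum of outgoing flows = 1 + 0 + 2 + 15 + (-12) + (-9) = -3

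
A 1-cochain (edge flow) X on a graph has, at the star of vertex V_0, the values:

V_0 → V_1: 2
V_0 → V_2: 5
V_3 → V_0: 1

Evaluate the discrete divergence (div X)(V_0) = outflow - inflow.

Divergence = sum of outgoing flows = 2 + 5 + (-1) = 6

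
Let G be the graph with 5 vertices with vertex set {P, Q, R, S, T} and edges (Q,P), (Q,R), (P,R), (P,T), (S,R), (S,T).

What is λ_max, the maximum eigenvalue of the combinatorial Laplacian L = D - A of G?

Degrees: deg(P) = 3, deg(Q) = 2, deg(R) = 3, deg(S) = 2, deg(T) = 2.
L = D − A with rows/columns ordered (P, Q, R, S, T):
  [ 3, -1, -1,  0, -1]
  [-1,  2, -1,  0,  0]
  [-1, -1,  3, -1,  0]
  [ 0,  0, -1,  2, -1]
  [-1,  0,  0, -1,  2]
Characteristic polynomial: det(λI − L) = λ(λ² − 5λ + 5)(λ² − 7λ + 11).
Roots: λ = 0; (λ² − 5λ + 5) = 0 ⇒ λ = (5 ± √5)/2 ≈ 1.382, 3.618; (λ² − 7λ + 11) = 0 ⇒ λ = (7 ± √5)/2 ≈ 2.382, 4.618.
(Check: the roots sum (with multiplicity) to 12, matching trace L = Σdeg = 2·6 = 12.)
Laplacian eigenvalues: [0.0, 1.382, 2.382, 3.618, 4.618]. Largest eigenvalue (spectral radius) = 4.618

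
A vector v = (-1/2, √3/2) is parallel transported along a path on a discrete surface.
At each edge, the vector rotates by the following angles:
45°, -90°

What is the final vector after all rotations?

Total rotation: 45° + (-90°) = -45°. Final vector: (0.2588, 0.9659)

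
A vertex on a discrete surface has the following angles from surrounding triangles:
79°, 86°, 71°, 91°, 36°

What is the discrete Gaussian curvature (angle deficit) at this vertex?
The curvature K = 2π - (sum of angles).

Sum of angles = 363°. K = 360° - 363° = -3° = -π/60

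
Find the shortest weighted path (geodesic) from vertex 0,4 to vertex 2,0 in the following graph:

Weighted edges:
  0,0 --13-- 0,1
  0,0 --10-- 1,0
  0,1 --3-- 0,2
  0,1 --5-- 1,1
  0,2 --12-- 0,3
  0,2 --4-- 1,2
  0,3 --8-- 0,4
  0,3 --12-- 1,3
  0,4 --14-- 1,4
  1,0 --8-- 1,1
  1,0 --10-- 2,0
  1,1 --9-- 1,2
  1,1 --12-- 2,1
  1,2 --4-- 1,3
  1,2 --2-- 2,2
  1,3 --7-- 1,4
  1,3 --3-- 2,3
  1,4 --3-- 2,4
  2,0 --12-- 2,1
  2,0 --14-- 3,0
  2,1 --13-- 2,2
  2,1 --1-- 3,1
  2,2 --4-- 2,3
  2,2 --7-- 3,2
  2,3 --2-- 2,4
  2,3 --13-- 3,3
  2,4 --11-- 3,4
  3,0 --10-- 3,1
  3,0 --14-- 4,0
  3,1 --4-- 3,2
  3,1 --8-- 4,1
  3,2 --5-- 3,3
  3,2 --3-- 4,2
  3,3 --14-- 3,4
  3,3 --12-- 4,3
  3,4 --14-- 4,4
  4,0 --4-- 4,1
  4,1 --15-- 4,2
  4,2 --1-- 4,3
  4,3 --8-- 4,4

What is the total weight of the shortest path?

Shortest path: 0,4 → 0,3 → 0,2 → 0,1 → 1,1 → 1,0 → 2,0, total weight = 46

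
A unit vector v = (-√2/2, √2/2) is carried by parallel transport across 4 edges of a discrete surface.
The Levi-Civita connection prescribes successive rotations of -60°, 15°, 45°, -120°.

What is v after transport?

Total rotation: (-60°) + 15° + 45° + (-120°) = -120°. Final vector: (0.9659, 0.2588)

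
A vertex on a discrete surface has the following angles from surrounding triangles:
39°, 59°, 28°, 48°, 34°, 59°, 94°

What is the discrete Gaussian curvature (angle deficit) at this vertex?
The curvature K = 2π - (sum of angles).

Sum of angles = 361°. K = 360° - 361° = -1° = -π/180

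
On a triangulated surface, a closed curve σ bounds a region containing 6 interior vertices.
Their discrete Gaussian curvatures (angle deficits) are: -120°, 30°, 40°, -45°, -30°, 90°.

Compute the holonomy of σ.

Holonomy = total enclosed curvature = (-120°) + 30° + 40° + (-45°) + (-30°) + 90° = -35°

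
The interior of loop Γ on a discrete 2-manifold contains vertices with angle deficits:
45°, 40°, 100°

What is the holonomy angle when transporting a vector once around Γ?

Holonomy = total enclosed curvature = 45° + 40° + 100° = 185°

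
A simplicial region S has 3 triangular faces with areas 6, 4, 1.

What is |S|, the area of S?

6 + 4 + 1 = 11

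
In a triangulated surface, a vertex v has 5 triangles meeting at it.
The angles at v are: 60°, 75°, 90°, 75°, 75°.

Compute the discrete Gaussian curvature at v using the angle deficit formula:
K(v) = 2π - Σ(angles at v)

Sum of angles = 375°. K = 360° - 375° = -15°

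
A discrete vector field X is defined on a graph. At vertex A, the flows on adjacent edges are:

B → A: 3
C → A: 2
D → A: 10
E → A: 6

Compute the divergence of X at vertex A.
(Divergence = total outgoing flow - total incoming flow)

Divergence = sum of outgoing flows = (-3) + (-2) + (-10) + (-6) = -21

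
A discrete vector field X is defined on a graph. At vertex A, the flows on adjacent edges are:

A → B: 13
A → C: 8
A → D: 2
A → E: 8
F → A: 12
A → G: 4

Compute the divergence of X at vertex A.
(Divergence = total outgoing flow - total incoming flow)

Divergence = sum of outgoing flows = 13 + 8 + 2 + 8 + (-12) + 4 = 23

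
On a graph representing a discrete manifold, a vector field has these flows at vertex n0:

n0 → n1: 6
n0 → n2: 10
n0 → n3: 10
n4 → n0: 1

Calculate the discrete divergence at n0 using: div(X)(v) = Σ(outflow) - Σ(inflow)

Divergence = sum of outgoing flows = 6 + 10 + 10 + (-1) = 25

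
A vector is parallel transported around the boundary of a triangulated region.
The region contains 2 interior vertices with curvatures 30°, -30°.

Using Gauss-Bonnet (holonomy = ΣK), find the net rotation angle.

Holonomy = total enclosed curvature = 30° + (-30°) = 0°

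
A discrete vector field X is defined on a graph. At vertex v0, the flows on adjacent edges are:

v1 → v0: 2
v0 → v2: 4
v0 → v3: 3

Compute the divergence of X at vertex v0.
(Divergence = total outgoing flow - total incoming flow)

Divergence = sum of outgoing flows = (-2) + 4 + 3 = 5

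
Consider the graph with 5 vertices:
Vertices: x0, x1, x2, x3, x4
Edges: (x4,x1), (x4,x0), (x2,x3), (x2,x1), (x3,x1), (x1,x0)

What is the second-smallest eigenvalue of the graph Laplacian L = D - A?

Degrees: deg(x0) = 2, deg(x1) = 4, deg(x2) = 2, deg(x3) = 2, deg(x4) = 2.
L = D − A with rows/columns ordered (x0, x1, x2, x3, x4):
  [ 2, -1,  0,  0, -1]
  [-1,  4, -1, -1, -1]
  [ 0, -1,  2, -1,  0]
  [ 0, -1, -1,  2,  0]
  [-1, -1,  0,  0,  2]
Characteristic polynomial: det(λI − L) = λ(λ − 1)(λ − 3)²(λ − 5).
Roots: λ = 0; (λ − 1) = 0 ⇒ λ = 1; (λ − 3) = 0 ⇒ λ = 3 (multiplicity 2); (λ − 5) = 0 ⇒ λ = 5.
(Check: the roots sum (with multiplicity) to 12, matching trace L = Σdeg = 2·6 = 12.)
Laplacian eigenvalues: [0.0, 1.0, 3.0, 3.0, 5.0]. Algebraic connectivity (smallest non-zero eigenvalue) = 1.0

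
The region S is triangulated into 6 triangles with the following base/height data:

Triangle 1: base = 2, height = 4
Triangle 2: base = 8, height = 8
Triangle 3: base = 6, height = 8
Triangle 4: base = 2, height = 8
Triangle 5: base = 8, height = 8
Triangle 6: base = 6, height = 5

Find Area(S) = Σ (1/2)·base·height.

(1/2)×2×4 + (1/2)×8×8 + (1/2)×6×8 + (1/2)×2×8 + (1/2)×8×8 + (1/2)×6×5 = 115.0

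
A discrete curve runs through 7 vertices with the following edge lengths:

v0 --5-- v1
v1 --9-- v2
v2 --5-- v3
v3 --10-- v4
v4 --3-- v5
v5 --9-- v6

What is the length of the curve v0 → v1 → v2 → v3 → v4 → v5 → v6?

Arc length = 5 + 9 + 5 + 10 + 3 + 9 = 41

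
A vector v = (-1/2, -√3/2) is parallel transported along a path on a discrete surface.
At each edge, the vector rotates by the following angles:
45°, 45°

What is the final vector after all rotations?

Total rotation: 45° + 45° = 90°. Final vector: (0.8660, -0.5000)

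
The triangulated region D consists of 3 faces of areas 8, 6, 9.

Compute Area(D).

8 + 6 + 9 = 23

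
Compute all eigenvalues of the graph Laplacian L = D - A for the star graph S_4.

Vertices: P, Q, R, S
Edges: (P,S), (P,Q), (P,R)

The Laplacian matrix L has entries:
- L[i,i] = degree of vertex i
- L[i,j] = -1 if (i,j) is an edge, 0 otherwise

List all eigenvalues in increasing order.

The star S_4 is the complete bipartite graph K_{1,3} (one hub of degree 3, 3 leaves of degree 1). The Laplacian spectrum of K_{p,q} is 0, p (multiplicity q−1), q (multiplicity p−1), p+q. With p = 1, q = 3: 0 once, 1 with multiplicity 2, and 4 once. (Check: trace L = sum of degrees = 6 = 2·1 + 4.)
Laplacian eigenvalues (increasing order): [0.0, 1.0, 1.0, 4.0]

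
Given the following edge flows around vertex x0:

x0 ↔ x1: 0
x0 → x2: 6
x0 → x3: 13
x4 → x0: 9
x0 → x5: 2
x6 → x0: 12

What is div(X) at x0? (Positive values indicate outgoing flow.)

Divergence = sum of outgoing flows = 0 + 6 + 13 + (-9) + 2 + (-12) = 0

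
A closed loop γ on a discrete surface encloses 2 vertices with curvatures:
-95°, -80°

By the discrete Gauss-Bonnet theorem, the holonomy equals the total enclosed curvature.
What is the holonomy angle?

Holonomy = total enclosed curvature = (-95°) + (-80°) = -175°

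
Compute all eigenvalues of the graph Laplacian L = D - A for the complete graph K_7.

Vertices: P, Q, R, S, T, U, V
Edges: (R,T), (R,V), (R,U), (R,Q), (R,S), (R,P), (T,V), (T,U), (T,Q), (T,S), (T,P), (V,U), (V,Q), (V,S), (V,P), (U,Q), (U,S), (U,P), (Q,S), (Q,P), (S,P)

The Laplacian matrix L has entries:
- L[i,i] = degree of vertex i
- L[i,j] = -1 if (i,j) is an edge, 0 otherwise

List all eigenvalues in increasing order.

For the complete graph K_n, L = nI − J (J = all-ones matrix). J has eigenvalues n (once, eigenvector 𝟙) and 0 (multiplicity n−1), so L has eigenvalues 0 (once) and n (multiplicity n−1). Here n = 7: eigenvalue 0 once and 7 with multiplicity 6.
Laplacian eigenvalues (increasing order): [0.0, 7.0, 7.0, 7.0, 7.0, 7.0, 7.0]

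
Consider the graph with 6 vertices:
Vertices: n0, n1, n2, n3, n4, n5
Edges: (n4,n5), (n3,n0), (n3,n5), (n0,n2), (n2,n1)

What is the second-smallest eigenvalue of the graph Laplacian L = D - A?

Degrees: deg(n0) = 2, deg(n1) = 1, deg(n2) = 2, deg(n3) = 2, deg(n4) = 1, deg(n5) = 2.
L = D − A with rows/columns ordered (n0, n1, n2, n3, n4, n5):
  [ 2,  0, -1, -1,  0,  0]
  [ 0,  1, -1,  0,  0,  0]
  [-1, -1,  2,  0,  0,  0]
  [-1,  0,  0,  2,  0, -1]
  [ 0,  0,  0,  0,  1, -1]
  [ 0,  0,  0, -1, -1,  2]
Characteristic polynomial: det(λI − L) = λ(λ² − 4λ + 1)(λ − 1)(λ − 2)(λ − 3).
Roots: λ = 0; (λ² − 4λ + 1) = 0 ⇒ λ = 2 ± √3 ≈ 0.2679, 3.7321; (λ − 1) = 0 ⇒ λ = 1; (λ − 2) = 0 ⇒ λ = 2; (λ − 3) = 0 ⇒ λ = 3.
(Check: the roots sum (with multiplicity) to 10, matching trace L = Σdeg = 2·5 = 10.)
Laplacian eigenvalues: [0.0, 0.2679, 1.0, 2.0, 3.0, 3.7321]. Algebraic connectivity (smallest non-zero eigenvalue) = 0.2679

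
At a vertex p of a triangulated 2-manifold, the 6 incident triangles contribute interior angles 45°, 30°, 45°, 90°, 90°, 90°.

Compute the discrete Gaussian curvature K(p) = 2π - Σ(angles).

Sum of angles = 390°. K = 360° - 390° = -30° = -π/6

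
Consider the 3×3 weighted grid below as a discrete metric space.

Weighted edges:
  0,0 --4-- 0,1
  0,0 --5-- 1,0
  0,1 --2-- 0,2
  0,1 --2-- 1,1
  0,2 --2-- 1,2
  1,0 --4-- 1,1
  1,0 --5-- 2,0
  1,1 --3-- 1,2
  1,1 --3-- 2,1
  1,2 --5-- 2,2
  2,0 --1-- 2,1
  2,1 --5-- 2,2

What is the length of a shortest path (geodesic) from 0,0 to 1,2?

Shortest path: 0,0 → 0,1 → 0,2 → 1,2, total weight = 8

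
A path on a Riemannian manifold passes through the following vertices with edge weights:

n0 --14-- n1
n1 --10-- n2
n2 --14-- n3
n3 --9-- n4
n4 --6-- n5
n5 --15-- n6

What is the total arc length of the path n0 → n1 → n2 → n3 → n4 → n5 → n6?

Arc length = 14 + 10 + 14 + 9 + 6 + 15 = 68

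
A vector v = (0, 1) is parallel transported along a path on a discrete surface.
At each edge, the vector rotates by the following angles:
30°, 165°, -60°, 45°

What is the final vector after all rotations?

Total rotation: 30° + 165° + (-60°) + 45° = 180°. Final vector: (0, -1)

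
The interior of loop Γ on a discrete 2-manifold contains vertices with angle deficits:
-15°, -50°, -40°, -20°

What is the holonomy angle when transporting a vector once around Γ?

Holonomy = total enclosed curvature = (-15°) + (-50°) + (-40°) + (-20°) = -125°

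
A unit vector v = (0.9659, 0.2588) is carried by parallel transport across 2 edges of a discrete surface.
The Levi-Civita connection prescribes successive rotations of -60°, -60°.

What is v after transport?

Total rotation: (-60°) + (-60°) = -120°. Final vector: (-0.2588, -0.9659)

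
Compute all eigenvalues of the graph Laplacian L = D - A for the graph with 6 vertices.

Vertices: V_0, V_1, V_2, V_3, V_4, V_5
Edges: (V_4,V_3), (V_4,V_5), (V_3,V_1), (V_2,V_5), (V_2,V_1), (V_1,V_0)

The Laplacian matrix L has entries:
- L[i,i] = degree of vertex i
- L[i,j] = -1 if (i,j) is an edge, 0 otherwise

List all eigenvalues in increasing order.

Degrees: deg(V_0) = 1, deg(V_1) = 3, deg(V_2) = 2, deg(V_3) = 2, deg(V_4) = 2, deg(V_5) = 2.
L = D − A with rows/columns ordered (V_0, V_1, V_2, V_3, V_4, V_5):
  [ 1, -1,  0,  0,  0,  0]
  [-1,  3, -1, -1,  0,  0]
  [ 0, -1,  2,  0,  0, -1]
  [ 0, -1,  0,  2, -1,  0]
  [ 0,  0,  0, -1,  2, -1]
  [ 0,  0, -1,  0, -1,  2]
Characteristic polynomial: det(λI − L) = λ(λ² − 5λ + 3)(λ² − 5λ + 5)(λ − 2).
Roots: λ = 0; (λ² − 5λ + 3) = 0 ⇒ λ = (5 ± √13)/2 ≈ 0.6972, 4.3028; (λ² − 5λ + 5) = 0 ⇒ λ = (5 ± √5)/2 ≈ 1.382, 3.618; (λ − 2) = 0 ⇒ λ = 2.
(Check: the roots sum (with multiplicity) to 12, matching trace L = Σdeg = 2·6 = 12.)
Laplacian eigenvalues (increasing order): [0.0, 0.6972, 1.382, 2.0, 3.618, 4.3028]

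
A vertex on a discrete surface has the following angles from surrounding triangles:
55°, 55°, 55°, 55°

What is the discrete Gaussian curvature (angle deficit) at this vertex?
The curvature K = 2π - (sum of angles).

Sum of angles = 220°. K = 360° - 220° = 140°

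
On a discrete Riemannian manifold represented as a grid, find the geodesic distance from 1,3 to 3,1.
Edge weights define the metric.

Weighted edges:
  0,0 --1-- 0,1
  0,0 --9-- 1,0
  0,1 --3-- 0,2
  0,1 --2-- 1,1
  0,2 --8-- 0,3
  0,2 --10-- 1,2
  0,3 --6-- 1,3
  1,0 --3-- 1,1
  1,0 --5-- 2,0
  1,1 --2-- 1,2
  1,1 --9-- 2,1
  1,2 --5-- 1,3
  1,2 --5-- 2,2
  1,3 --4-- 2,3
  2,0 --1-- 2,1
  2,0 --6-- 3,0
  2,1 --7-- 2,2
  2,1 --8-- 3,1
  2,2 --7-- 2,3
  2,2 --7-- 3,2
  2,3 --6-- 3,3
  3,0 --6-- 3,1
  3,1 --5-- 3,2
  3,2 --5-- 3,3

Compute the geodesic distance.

Shortest path: 1,3 → 2,3 → 3,3 → 3,2 → 3,1, total weight = 20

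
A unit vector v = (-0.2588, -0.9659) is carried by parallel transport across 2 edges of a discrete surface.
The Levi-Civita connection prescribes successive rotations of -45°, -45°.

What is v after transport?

Total rotation: (-45°) + (-45°) = -90°. Final vector: (-0.9659, 0.2588)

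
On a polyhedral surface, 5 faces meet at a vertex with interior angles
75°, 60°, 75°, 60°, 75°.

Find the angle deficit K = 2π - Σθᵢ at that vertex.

Sum of angles = 345°. K = 360° - 345° = 15°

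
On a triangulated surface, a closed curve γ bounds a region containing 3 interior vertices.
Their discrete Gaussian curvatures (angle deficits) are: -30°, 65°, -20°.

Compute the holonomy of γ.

Holonomy = total enclosed curvature = (-30°) + 65° + (-20°) = 15°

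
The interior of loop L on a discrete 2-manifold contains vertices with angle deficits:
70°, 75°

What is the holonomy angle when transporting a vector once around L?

Holonomy = total enclosed curvature = 70° + 75° = 145°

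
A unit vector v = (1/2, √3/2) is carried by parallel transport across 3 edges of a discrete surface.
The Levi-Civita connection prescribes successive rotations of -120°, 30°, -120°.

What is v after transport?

Total rotation: (-120°) + 30° + (-120°) = -210° ≡ 150° (mod 360°). Final vector: (-0.8660, -0.5000)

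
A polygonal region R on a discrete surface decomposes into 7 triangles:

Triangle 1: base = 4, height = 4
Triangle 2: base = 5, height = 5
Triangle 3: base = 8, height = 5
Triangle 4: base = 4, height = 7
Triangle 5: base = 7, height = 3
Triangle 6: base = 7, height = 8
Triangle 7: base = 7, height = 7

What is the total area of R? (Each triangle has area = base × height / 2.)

(1/2)×4×4 + (1/2)×5×5 + (1/2)×8×5 + (1/2)×4×7 + (1/2)×7×3 + (1/2)×7×8 + (1/2)×7×7 = 117.5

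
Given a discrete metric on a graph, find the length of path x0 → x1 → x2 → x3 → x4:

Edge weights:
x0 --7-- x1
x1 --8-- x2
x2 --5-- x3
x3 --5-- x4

Arc length = 7 + 8 + 5 + 5 = 25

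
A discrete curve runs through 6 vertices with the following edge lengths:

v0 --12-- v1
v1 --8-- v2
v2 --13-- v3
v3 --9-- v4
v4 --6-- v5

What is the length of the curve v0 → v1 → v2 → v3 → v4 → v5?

Arc length = 12 + 8 + 13 + 9 + 6 = 48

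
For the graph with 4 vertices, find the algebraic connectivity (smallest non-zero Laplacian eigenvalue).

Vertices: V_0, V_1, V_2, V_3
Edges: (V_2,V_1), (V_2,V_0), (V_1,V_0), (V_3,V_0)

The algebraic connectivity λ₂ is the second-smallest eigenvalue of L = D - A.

Degrees: deg(V_0) = 3, deg(V_1) = 2, deg(V_2) = 2, deg(V_3) = 1.
L = D − A with rows/columns ordered (V_0, V_1, V_2, V_3):
  [ 3, -1, -1, -1]
  [-1,  2, -1,  0]
  [-1, -1,  2,  0]
  [-1,  0,  0,  1]
Characteristic polynomial: det(λI − L) = λ(λ − 1)(λ − 3)(λ − 4).
Roots: λ = 0; (λ − 1) = 0 ⇒ λ = 1; (λ − 3) = 0 ⇒ λ = 3; (λ − 4) = 0 ⇒ λ = 4.
(Check: the roots sum (with multiplicity) to 8, matching trace L = Σdeg = 2·4 = 8.)
Laplacian eigenvalues: [0.0, 1.0, 3.0, 4.0]. Algebraic connectivity (smallest non-zero eigenvalue) = 1.0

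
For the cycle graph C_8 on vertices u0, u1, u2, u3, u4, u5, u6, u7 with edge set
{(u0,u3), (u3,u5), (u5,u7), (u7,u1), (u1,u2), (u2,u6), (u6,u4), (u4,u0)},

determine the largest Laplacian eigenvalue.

The cycle graph C_n has Laplacian eigenvalues λ_k = 2 − 2cos(2πk/n), k = 0, 1, …, n−1. Here n = 8:
k=0: 2 − 2cos(0) = 0.0; k=1: 2 − 2cos(π/4) = 0.5858; k=2: 2 − 2cos(π/2) = 2.0; k=3: 2 − 2cos(3π/4) = 3.4142; k=4: 2 − 2cos(π) = 4.0; k=5: 2 − 2cos(5π/4) = 3.4142; k=6: 2 − 2cos(3π/2) = 2.0; k=7: 2 − 2cos(7π/4) = 0.5858.
Laplacian eigenvalues: [0.0, 0.5858, 0.5858, 2.0, 2.0, 3.4142, 3.4142, 4.0]. Largest eigenvalue (spectral radius) = 4.0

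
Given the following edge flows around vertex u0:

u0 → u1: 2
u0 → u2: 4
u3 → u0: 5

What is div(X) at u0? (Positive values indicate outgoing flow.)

Divergence = sum of outgoing flows = 2 + 4 + (-5) = 1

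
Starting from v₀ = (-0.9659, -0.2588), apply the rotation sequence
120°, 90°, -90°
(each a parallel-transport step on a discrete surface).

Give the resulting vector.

Total rotation: 120° + 90° + (-90°) = 120°. Final vector: (0.7071, -0.7071)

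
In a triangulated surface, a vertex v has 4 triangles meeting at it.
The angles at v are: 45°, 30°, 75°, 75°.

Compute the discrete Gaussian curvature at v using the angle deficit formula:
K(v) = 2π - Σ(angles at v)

Sum of angles = 225°. K = 360° - 225° = 135° = 3π/4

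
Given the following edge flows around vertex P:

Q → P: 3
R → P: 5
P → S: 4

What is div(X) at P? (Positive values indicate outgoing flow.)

Divergence = sum of outgoing flows = (-3) + (-5) + 4 = -4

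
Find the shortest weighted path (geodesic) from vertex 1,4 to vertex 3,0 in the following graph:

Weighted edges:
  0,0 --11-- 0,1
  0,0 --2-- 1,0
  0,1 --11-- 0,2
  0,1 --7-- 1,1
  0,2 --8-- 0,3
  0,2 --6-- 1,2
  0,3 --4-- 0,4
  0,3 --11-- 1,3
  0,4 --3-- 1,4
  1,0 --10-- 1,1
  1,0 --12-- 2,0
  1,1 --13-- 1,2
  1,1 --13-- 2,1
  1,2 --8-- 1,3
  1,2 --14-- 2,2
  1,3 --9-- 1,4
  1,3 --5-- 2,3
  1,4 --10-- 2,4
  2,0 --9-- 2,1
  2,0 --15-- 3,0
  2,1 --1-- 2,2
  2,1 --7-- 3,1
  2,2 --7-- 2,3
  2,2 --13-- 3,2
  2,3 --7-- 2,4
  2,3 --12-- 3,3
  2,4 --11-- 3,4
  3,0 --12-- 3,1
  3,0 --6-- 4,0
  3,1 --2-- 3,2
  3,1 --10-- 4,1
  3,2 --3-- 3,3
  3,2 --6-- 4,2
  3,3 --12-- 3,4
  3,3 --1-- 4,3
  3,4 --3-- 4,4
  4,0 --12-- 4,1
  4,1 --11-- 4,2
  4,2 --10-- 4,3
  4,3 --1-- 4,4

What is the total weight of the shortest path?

Shortest path: 1,4 → 1,3 → 2,3 → 2,2 → 2,1 → 3,1 → 3,0, total weight = 41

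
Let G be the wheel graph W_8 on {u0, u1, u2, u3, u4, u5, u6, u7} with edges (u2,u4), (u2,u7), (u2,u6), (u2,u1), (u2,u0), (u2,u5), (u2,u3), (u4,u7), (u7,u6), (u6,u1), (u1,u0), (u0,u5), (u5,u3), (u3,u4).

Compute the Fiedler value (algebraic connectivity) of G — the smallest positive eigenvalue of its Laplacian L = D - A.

The wheel W_8 is the join K_1 ∨ C_7 (a hub joined to every vertex of a cycle of length 7). For a join G ∨ H (G on p vertices, H on q vertices) the Laplacian spectrum is 0, p+q, the eigenvalues of L(G) other than one 0 each shifted by +q, and the eigenvalues of L(H) other than one 0 each shifted by +p. With G = K_1 (p = 1, nothing left after dropping its 0) and H = C_7 (q = 7, eigenvalues 2 − 2cos(2πk/7), k = 0, …, 6; drop k = 0), the spectrum of W_8 is 0, 8, and 1 + (2 − 2cos(2πk/7)) = 3 − 2cos(2πk/7) for k = 1, …, 6:
k=1: 3 − 2cos(2π/7) = 1.753; k=2: 3 − 2cos(4π/7) = 3.445; k=3: 3 − 2cos(6π/7) = 4.8019; k=4: 3 − 2cos(8π/7) = 4.8019; k=5: 3 − 2cos(10π/7) = 3.445; k=6: 3 − 2cos(12π/7) = 1.753.
Laplacian eigenvalues: [0.0, 1.753, 1.753, 3.445, 3.445, 4.8019, 4.8019, 8.0]. Algebraic connectivity (smallest non-zero eigenvalue) = 1.753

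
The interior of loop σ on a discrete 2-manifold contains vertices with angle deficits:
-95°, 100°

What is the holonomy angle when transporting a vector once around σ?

Holonomy = total enclosed curvature = (-95°) + 100° = 5°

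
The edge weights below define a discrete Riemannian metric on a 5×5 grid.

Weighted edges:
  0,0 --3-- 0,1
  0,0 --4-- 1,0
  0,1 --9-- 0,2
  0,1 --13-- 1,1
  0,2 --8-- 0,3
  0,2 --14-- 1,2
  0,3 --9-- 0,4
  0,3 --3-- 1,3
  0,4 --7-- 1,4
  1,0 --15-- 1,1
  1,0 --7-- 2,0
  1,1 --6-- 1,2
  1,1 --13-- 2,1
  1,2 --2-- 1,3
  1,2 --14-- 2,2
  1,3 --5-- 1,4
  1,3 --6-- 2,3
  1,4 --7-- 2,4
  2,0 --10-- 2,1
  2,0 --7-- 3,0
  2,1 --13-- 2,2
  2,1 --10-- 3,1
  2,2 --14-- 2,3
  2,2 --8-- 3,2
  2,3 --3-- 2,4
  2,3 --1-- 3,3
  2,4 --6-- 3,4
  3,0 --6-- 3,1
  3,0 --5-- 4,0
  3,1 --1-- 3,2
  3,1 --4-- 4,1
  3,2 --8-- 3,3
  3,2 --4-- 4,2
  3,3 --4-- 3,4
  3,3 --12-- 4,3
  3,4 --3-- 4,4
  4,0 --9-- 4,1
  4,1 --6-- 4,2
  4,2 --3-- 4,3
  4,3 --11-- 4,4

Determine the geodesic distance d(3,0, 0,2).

Shortest path: 3,0 → 2,0 → 1,0 → 0,0 → 0,1 → 0,2, total weight = 30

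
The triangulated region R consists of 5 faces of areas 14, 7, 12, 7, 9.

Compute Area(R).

14 + 7 + 12 + 7 + 9 = 49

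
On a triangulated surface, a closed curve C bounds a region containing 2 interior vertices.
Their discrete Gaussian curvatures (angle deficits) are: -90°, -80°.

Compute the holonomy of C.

Holonomy = total enclosed curvature = (-90°) + (-80°) = -170°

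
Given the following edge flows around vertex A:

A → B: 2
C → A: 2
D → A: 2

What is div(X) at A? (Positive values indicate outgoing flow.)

Divergence = sum of outgoing flows = 2 + (-2) + (-2) = -2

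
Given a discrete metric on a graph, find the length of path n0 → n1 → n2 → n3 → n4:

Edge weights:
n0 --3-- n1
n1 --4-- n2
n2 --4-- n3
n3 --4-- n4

Arc length = 3 + 4 + 4 + 4 = 15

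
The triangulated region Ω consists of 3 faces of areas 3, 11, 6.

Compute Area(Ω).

3 + 11 + 6 = 20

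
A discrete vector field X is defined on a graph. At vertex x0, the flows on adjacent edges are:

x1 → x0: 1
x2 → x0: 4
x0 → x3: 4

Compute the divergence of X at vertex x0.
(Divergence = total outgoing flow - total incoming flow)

Divergence = sum of outgoing flows = (-1) + (-4) + 4 = -1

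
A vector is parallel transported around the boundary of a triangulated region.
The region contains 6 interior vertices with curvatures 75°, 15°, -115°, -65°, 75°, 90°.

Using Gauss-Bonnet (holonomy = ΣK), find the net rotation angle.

Holonomy = total enclosed curvature = 75° + 15° + (-115°) + (-65°) + 75° + 90° = 75°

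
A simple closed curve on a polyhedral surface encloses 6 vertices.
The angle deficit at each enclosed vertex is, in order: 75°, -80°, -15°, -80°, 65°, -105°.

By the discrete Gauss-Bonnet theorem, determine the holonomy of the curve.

Holonomy = total enclosed curvature = 75° + (-80°) + (-15°) + (-80°) + 65° + (-105°) = -140°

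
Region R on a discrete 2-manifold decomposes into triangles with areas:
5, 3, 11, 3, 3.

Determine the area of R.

5 + 3 + 11 + 3 + 3 = 25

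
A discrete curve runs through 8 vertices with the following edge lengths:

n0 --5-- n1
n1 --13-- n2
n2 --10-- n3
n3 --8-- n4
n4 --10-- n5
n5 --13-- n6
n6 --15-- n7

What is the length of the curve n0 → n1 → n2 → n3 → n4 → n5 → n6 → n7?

Arc length = 5 + 13 + 10 + 8 + 10 + 13 + 15 = 74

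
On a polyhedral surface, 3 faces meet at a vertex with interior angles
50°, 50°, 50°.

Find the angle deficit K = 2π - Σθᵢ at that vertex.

Sum of angles = 150°. K = 360° - 150° = 210°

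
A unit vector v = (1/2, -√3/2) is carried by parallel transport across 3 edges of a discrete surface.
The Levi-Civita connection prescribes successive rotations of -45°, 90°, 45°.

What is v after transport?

Total rotation: (-45°) + 90° + 45° = 90°. Final vector: (0.8660, 0.5000)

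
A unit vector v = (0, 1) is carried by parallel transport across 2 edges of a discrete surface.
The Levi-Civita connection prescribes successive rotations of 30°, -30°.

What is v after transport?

Total rotation: 30° + (-30°) = 0°. Final vector: (0, 1)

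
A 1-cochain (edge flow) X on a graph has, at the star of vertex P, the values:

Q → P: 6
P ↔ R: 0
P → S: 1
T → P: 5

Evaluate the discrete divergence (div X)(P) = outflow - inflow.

Divergence = sum of outgoing flows = (-6) + 0 + 1 + (-5) = -10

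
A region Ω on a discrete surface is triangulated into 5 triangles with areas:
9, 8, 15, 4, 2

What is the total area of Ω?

9 + 8 + 15 + 4 + 2 = 38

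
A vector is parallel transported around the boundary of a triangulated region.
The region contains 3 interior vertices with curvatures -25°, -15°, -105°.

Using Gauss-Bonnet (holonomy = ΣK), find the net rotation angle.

Holonomy = total enclosed curvature = (-25°) + (-15°) + (-105°) = -145°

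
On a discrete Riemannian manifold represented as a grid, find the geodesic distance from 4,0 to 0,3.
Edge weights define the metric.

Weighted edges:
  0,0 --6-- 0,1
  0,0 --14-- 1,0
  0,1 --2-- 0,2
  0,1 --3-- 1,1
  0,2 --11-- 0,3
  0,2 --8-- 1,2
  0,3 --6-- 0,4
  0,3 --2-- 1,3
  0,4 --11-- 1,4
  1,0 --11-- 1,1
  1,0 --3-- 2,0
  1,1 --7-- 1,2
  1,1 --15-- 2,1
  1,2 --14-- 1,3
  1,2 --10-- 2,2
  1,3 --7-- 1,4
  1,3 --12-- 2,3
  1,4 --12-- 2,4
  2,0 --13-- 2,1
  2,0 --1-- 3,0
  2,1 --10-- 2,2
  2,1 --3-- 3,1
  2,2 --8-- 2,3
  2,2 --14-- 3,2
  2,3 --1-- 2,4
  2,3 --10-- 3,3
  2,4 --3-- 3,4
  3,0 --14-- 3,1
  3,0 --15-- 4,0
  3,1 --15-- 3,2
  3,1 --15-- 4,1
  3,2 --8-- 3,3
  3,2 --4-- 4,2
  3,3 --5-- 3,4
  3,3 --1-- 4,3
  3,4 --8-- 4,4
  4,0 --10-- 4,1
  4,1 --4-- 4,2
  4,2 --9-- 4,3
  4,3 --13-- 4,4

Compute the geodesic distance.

Shortest path: 4,0 → 3,0 → 2,0 → 1,0 → 1,1 → 0,1 → 0,2 → 0,3, total weight = 46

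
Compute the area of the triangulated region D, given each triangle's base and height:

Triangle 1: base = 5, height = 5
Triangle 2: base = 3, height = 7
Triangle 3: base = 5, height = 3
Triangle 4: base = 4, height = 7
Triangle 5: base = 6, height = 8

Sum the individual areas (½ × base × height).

(1/2)×5×5 + (1/2)×3×7 + (1/2)×5×3 + (1/2)×4×7 + (1/2)×6×8 = 68.5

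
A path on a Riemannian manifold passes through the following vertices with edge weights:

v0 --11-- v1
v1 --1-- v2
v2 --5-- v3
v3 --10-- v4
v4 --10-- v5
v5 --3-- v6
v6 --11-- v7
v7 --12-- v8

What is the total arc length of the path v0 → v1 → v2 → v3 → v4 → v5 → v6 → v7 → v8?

Arc length = 11 + 1 + 5 + 10 + 10 + 3 + 11 + 12 = 63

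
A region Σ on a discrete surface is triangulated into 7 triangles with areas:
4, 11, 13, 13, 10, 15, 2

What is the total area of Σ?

4 + 11 + 13 + 13 + 10 + 15 + 2 = 68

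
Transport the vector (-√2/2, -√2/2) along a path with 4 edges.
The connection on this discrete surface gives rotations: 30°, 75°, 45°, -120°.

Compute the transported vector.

Total rotation: 30° + 75° + 45° + (-120°) = 30°. Final vector: (-0.2588, -0.9659)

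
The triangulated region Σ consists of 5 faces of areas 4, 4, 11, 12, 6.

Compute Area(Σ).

4 + 4 + 11 + 12 + 6 = 37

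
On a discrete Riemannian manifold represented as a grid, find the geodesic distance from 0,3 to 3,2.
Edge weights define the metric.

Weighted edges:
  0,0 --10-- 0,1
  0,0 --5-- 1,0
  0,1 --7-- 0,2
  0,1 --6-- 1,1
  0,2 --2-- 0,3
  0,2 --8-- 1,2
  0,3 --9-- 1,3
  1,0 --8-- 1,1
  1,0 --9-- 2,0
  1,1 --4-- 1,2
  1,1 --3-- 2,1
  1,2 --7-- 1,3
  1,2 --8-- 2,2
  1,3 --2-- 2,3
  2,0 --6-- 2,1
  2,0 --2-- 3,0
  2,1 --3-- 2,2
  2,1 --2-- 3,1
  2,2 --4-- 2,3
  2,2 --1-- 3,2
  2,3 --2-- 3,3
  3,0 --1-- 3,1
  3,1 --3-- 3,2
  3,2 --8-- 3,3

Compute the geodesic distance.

Shortest path: 0,3 → 1,3 → 2,3 → 2,2 → 3,2, total weight = 16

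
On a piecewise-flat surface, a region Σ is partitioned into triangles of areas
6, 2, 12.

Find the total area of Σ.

6 + 2 + 12 = 20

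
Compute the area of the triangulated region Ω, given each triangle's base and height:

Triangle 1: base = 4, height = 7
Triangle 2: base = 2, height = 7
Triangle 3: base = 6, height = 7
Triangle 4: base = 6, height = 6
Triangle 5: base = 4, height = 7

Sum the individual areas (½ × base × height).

(1/2)×4×7 + (1/2)×2×7 + (1/2)×6×7 + (1/2)×6×6 + (1/2)×4×7 = 74.0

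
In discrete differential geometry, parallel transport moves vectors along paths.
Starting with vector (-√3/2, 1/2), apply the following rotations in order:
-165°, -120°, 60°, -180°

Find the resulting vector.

Total rotation: (-165°) + (-120°) + 60° + (-180°) = -405° ≡ -45° (mod 360°). Final vector: (-0.2588, 0.9659)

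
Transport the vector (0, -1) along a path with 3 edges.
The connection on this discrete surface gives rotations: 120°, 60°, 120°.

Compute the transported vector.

Total rotation: 120° + 60° + 120° = 300° ≡ -60° (mod 360°). Final vector: (-0.8660, -0.5000)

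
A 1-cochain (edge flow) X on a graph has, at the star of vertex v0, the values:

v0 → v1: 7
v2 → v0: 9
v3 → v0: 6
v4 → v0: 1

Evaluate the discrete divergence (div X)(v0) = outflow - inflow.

Divergence = sum of outgoing flows = 7 + (-9) + (-6) + (-1) = -9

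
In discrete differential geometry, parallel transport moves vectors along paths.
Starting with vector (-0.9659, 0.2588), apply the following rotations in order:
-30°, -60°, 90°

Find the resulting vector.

Total rotation: (-30°) + (-60°) + 90° = 0°. Final vector: (-0.9659, 0.2588)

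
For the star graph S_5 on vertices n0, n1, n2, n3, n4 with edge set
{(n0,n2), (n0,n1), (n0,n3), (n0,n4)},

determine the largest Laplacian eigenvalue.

The star S_5 is the complete bipartite graph K_{1,4} (one hub of degree 4, 4 leaves of degree 1). The Laplacian spectrum of K_{p,q} is 0, p (multiplicity q−1), q (multiplicity p−1), p+q. With p = 1, q = 4: 0 once, 1 with multiplicity 3, and 5 once. (Check: trace L = sum of degrees = 8 = 3·1 + 5.)
Laplacian eigenvalues: [0.0, 1.0, 1.0, 1.0, 5.0]. Largest eigenvalue (spectral radius) = 5.0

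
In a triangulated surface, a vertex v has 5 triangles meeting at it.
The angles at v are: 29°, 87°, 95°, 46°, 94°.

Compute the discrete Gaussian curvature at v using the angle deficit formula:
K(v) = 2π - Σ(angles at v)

Sum of angles = 351°. K = 360° - 351° = 9° = π/20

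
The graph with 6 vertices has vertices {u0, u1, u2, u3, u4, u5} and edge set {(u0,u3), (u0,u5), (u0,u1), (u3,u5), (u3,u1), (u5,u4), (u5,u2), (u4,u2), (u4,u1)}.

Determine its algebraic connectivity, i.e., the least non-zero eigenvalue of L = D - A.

Degrees: deg(u0) = 3, deg(u1) = 3, deg(u2) = 2, deg(u3) = 3, deg(u4) = 3, deg(u5) = 4.
L = D − A with rows/columns ordered (u0, u1, u2, u3, u4, u5):
  [ 3, -1,  0, -1,  0, -1]
  [-1,  3,  0, -1, -1,  0]
  [ 0,  0,  2,  0, -1, -1]
  [-1, -1,  0,  3,  0, -1]
  [ 0, -1, -1,  0,  3, -1]
  [-1,  0, -1, -1, -1,  4]
Characteristic polynomial: det(λI − L) = λ(λ² − 7λ + 8)(λ − 3)(λ − 4)².
Roots: λ = 0; (λ² − 7λ + 8) = 0 ⇒ λ = (7 ± √17)/2 ≈ 1.4384, 5.5616; (λ − 3) = 0 ⇒ λ = 3; (λ − 4) = 0 ⇒ λ = 4 (multiplicity 2).
(Check: the roots sum (with multiplicity) to 18, matching trace L = Σdeg = 2·9 = 18.)
Laplacian eigenvalues: [0.0, 1.4384, 3.0, 4.0, 4.0, 5.5616]. Algebraic connectivity (smallest non-zero eigenvalue) = 1.4384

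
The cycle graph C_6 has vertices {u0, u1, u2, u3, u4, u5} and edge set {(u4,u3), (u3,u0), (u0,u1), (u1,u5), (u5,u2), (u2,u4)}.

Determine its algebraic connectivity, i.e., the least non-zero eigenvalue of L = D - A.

The cycle graph C_n has Laplacian eigenvalues λ_k = 2 − 2cos(2πk/n), k = 0, 1, …, n−1. Here n = 6:
k=0: 2 − 2cos(0) = 0.0; k=1: 2 − 2cos(π/3) = 1.0; k=2: 2 − 2cos(2π/3) = 3.0; k=3: 2 − 2cos(π) = 4.0; k=4: 2 − 2cos(4π/3) = 3.0; k=5: 2 − 2cos(5π/3) = 1.0.
Laplacian eigenvalues: [0.0, 1.0, 1.0, 3.0, 3.0, 4.0]. Algebraic connectivity (smallest non-zero eigenvalue) = 1.0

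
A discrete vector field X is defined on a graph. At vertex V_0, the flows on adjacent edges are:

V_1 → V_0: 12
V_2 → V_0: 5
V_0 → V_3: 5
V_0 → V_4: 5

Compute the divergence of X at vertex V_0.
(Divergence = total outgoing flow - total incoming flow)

Divergence = sum of outgoing flows = (-12) + (-5) + 5 + 5 = -7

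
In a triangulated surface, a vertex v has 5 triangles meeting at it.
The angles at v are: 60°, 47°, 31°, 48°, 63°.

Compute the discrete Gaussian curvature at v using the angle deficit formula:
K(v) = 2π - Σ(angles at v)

Sum of angles = 249°. K = 360° - 249° = 111° = 37π/60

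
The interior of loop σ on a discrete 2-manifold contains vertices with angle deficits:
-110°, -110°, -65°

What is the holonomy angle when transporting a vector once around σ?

Holonomy = total enclosed curvature = (-110°) + (-110°) + (-65°) = -285°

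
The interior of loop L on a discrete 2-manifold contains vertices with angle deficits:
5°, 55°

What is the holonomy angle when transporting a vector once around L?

Holonomy = total enclosed curvature = 5° + 55° = 60°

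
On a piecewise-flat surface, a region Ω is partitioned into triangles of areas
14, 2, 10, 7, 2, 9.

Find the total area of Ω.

14 + 2 + 10 + 7 + 2 + 9 = 44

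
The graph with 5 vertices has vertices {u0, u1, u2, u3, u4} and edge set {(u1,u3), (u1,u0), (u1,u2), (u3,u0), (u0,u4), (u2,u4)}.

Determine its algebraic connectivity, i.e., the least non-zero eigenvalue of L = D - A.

Degrees: deg(u0) = 3, deg(u1) = 3, deg(u2) = 2, deg(u3) = 2, deg(u4) = 2.
L = D − A with rows/columns ordered (u0, u1, u2, u3, u4):
  [ 3, -1,  0, -1, -1]
  [-1,  3, -1, -1,  0]
  [ 0, -1,  2,  0, -1]
  [-1, -1,  0,  2,  0]
  [-1,  0, -1,  0,  2]
Characteristic polynomial: det(λI − L) = λ(λ² − 5λ + 5)(λ² − 7λ + 11).
Roots: λ = 0; (λ² − 5λ + 5) = 0 ⇒ λ = (5 ± √5)/2 ≈ 1.382, 3.618; (λ² − 7λ + 11) = 0 ⇒ λ = (7 ± √5)/2 ≈ 2.382, 4.618.
(Check: the roots sum (with multiplicity) to 12, matching trace L = Σdeg = 2·6 = 12.)
Laplacian eigenvalues: [0.0, 1.382, 2.382, 3.618, 4.618]. Algebraic connectivity (smallest non-zero eigenvalue) = 1.382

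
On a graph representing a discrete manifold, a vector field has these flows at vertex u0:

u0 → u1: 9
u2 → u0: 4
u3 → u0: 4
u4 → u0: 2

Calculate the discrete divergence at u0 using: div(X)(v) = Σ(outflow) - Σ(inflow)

Divergence = sum of outgoing flows = 9 + (-4) + (-4) + (-2) = -1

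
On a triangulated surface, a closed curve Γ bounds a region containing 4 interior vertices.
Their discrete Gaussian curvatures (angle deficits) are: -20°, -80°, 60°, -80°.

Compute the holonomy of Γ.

Holonomy = total enclosed curvature = (-20°) + (-80°) + 60° + (-80°) = -120°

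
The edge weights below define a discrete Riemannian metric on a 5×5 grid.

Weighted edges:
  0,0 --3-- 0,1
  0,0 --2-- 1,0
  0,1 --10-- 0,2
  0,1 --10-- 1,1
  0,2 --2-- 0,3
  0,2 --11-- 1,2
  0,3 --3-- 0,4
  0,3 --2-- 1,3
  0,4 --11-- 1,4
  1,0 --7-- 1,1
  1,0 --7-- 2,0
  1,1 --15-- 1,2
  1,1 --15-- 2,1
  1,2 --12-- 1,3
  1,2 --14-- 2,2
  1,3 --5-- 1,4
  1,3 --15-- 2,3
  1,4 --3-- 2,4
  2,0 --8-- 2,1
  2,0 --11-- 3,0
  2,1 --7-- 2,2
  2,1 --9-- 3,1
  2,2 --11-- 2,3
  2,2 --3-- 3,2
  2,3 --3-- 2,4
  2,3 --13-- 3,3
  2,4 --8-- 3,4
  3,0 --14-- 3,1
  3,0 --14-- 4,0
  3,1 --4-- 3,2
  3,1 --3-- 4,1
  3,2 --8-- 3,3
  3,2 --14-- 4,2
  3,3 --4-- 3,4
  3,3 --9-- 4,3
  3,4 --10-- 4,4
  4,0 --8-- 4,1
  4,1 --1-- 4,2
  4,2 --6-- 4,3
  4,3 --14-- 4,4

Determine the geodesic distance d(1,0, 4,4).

Shortest path: 1,0 → 0,0 → 0,1 → 0,2 → 0,3 → 1,3 → 1,4 → 2,4 → 3,4 → 4,4, total weight = 45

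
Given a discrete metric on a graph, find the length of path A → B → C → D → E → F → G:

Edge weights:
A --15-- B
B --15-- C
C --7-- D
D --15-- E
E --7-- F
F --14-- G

Arc length = 15 + 15 + 7 + 15 + 7 + 14 = 73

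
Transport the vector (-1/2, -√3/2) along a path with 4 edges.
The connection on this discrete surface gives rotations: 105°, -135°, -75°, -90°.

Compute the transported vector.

Total rotation: 105° + (-135°) + (-75°) + (-90°) = -195° ≡ 165° (mod 360°). Final vector: (0.7071, 0.7071)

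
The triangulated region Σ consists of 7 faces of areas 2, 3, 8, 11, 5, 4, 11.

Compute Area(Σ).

2 + 3 + 8 + 11 + 5 + 4 + 11 = 44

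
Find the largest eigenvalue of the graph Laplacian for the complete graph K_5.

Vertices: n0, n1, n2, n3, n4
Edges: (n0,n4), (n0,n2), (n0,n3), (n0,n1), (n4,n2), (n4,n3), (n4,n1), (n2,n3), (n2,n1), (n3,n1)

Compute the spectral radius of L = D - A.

For the complete graph K_n, L = nI − J (J = all-ones matrix). J has eigenvalues n (once, eigenvector 𝟙) and 0 (multiplicity n−1), so L has eigenvalues 0 (once) and n (multiplicity n−1). Here n = 5: eigenvalue 0 once and 5 with multiplicity 4.
Laplacian eigenvalues: [0.0, 5.0, 5.0, 5.0, 5.0]. Largest eigenvalue (spectral radius) = 5.0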